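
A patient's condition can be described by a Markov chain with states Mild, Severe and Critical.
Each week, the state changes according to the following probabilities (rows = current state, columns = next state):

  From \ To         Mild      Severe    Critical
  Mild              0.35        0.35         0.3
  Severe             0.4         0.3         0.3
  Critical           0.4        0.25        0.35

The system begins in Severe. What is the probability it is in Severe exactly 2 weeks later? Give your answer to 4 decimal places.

0.3050

Sum over the intermediate state after 1 week:
P = P(Severe→Mild)·P(Mild→Severe) + P(Severe→Severe)·P(Severe→Severe) + P(Severe→Critical)·P(Critical→Severe)
  = 0.4×0.35 + 0.3×0.3 + 0.3×0.25
  = 0.1400 + 0.0900 + 0.0750 = 0.3050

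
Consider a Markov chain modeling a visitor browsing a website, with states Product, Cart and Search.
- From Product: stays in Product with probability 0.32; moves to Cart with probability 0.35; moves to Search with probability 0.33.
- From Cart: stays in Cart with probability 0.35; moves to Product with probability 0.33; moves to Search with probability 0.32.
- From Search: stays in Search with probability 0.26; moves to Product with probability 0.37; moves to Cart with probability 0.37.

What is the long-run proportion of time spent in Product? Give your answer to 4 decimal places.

Let the stationary distribution be π with π = πP and π_1 + π_2 + π_3 = 1.
π_1 = 0.32·π_1 + 0.33·π_2 + 0.37·π_3
π_2 = 0.35·π_1 + 0.35·π_2 + 0.37·π_3
Solving with the normalization constraint gives π = (0.3388, 0.3561, 0.3051).
So the stationary probability of Product is 0.3388.

0.3388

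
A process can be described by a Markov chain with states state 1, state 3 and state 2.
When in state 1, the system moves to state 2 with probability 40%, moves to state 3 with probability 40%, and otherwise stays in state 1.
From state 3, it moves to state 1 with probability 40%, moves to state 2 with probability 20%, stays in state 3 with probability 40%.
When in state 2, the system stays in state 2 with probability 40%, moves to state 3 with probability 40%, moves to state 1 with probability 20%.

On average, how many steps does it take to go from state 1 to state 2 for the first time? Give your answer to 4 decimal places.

Let t(s) be the expected number of steps to first reach state 2 from state s, with t(state 2) = 0. Conditioning on the first step:
t(state 1) = 1 + 0.2·t(state 1) + 0.4·t(state 3)
t(state 3) = 1 + 0.4·t(state 1) + 0.4·t(state 3)
Solving: t(state 1) = 3.1250, t(state 3) = 3.7500.
Expected steps from state 1 to state 2: 3.1250.

3.1250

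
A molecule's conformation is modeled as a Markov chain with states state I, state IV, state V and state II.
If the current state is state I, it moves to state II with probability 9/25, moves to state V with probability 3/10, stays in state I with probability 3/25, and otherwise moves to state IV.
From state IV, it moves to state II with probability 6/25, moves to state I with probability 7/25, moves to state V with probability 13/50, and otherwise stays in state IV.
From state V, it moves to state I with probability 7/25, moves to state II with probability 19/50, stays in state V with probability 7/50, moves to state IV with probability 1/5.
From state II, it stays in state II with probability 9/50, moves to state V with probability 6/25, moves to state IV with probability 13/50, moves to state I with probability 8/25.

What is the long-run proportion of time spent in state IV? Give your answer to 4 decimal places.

0.2267

Let the stationary distribution be π with π = πP and π_1 + π_2 + π_3 + π_4 = 1.
π_1 = 0.12·π_1 + 0.28·π_2 + 0.28·π_3 + 0.32·π_4
π_2 = 0.22·π_1 + 0.22·π_2 + 0.2·π_3 + 0.26·π_4
π_3 = 0.3·π_1 + 0.26·π_2 + 0.14·π_3 + 0.24·π_4
Solving with the normalization constraint gives π = (0.2512, 0.2267, 0.2360, 0.2860).
So the stationary probability of state IV is 0.2267.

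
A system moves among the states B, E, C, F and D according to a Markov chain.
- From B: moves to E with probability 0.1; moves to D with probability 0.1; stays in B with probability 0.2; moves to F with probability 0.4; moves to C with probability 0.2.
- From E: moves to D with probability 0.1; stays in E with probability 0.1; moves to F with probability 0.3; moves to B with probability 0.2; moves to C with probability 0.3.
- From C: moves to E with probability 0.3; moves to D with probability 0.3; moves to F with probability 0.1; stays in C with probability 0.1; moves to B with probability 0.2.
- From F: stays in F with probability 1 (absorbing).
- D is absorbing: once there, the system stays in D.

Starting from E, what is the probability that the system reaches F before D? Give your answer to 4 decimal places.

0.6508

Let h(s) be the probability of absorption at F starting from transient state s. Then h(F) = 1 and h(D) = 0. By first-step analysis:
h(B) = 0.2·h(B) + 0.1·h(E) + 0.2·h(C) + 0.4·1 + 0.1·0
h(E) = 0.2·h(B) + 0.1·h(E) + 0.3·h(C) + 0.3·1 + 0.1·0
h(C) = 0.2·h(B) + 0.3·h(E) + 0.1·h(C) + 0.1·1 + 0.3·0
Solving: h(B) = 0.7024, h(E) = 0.6508, h(C) = 0.4841.
Starting from E, the probability is 0.6508.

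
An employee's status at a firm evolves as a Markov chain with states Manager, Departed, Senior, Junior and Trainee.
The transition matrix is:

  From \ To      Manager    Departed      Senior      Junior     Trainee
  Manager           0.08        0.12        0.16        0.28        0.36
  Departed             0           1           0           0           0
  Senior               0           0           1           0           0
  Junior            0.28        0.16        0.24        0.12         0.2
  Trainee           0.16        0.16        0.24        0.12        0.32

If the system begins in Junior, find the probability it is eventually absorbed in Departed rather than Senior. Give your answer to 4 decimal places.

0.4044

Let h(s) be the probability of absorption at Departed starting from transient state s. Then h(Departed) = 1 and h(Senior) = 0. By first-step analysis:
h(Manager) = 0.08·h(Manager) + 0.12·1 + 0.16·0 + 0.28·h(Junior) + 0.36·h(Trainee)
h(Junior) = 0.28·h(Manager) + 0.16·1 + 0.24·0 + 0.12·h(Junior) + 0.2·h(Trainee)
h(Trainee) = 0.16·h(Manager) + 0.16·1 + 0.24·0 + 0.12·h(Junior) + 0.32·h(Trainee)
Solving: h(Manager) = 0.4114, h(Junior) = 0.4044, h(Trainee) = 0.4035.
Starting from Junior, the probability is 0.4044.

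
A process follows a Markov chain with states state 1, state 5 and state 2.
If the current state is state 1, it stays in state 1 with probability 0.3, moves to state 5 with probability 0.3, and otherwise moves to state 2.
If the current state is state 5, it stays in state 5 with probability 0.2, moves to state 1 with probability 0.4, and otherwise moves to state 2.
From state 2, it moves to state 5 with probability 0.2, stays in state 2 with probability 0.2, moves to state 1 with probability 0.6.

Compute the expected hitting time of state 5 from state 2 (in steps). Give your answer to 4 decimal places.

Let t(s) be the expected number of steps to first reach state 5 from state s, with t(state 5) = 0. Conditioning on the first step:
t(state 1) = 1 + 0.3·t(state 1) + 0.4·t(state 2)
t(state 2) = 1 + 0.6·t(state 1) + 0.2·t(state 2)
Solving: t(state 1) = 3.7500, t(state 2) = 4.0625.
Expected steps from state 2 to state 5: 4.0625.

4.0625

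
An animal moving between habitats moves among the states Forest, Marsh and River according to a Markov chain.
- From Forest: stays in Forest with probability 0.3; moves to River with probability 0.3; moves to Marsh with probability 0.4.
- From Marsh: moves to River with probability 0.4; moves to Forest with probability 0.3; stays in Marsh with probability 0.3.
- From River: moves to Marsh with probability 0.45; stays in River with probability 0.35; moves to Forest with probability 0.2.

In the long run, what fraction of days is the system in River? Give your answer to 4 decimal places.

Let the stationary distribution be π with π = πP and π_1 + π_2 + π_3 = 1.
π_1 = 0.3·π_1 + 0.3·π_2 + 0.2·π_3
π_2 = 0.4·π_1 + 0.3·π_2 + 0.45·π_3
Solving with the normalization constraint gives π = (0.2644, 0.3798, 0.3558).
So the stationary probability of River is 0.3558.

0.3558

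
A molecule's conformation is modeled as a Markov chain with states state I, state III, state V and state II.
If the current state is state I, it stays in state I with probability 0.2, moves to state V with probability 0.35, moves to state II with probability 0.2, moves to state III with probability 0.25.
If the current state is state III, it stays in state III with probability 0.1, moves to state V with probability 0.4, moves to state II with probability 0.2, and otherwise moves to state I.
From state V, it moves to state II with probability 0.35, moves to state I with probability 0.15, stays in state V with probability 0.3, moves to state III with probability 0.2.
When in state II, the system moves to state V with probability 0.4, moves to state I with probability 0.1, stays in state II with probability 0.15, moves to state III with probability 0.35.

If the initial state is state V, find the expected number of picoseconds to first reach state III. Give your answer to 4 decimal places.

Let t(s) be the expected number of picoseconds to first reach state III from state s, with t(state III) = 0. Conditioning on the first picosecond:
t(state I) = 1 + 0.2·t(state I) + 0.35·t(state V) + 0.2·t(state II)
t(state V) = 1 + 0.15·t(state I) + 0.3·t(state V) + 0.35·t(state II)
t(state II) = 1 + 0.1·t(state I) + 0.4·t(state V) + 0.15·t(state II)
Solving: t(state I) = 3.8951, t(state V) = 4.0285, t(state II) = 3.5305.
Expected picoseconds from state V to state III: 4.0285.

4.0285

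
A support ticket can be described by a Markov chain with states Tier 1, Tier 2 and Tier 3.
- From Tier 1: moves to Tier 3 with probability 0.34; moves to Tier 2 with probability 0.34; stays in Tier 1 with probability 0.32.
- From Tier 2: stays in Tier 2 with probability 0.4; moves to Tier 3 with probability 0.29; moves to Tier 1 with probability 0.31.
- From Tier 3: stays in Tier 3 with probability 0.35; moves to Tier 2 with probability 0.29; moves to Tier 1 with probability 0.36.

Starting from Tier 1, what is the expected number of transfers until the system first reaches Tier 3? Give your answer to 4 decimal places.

3.1064

Let t(s) be the expected number of transfers to first reach Tier 3 from state s, with t(Tier 3) = 0. Conditioning on the first transfer:
t(Tier 1) = 1 + 0.32·t(Tier 1) + 0.34·t(Tier 2)
t(Tier 2) = 1 + 0.31·t(Tier 1) + 0.4·t(Tier 2)
Solving: t(Tier 1) = 3.1064, t(Tier 2) = 3.2716.
Expected transfers from Tier 1 to Tier 3: 3.1064.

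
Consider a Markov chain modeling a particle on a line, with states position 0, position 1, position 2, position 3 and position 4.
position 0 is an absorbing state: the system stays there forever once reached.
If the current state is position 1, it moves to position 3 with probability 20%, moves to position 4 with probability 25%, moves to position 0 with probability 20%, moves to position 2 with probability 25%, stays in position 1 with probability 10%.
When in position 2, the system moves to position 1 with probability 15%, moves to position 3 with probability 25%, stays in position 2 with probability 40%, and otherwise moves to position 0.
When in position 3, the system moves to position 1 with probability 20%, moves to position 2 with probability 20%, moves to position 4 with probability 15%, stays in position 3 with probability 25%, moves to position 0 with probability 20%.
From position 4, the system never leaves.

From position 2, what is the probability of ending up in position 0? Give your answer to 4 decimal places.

0.7274

Let h(s) be the probability of absorption at position 0 starting from transient state s. Then h(position 0) = 1 and h(position 4) = 0. By first-step analysis:
h(position 1) = 0.2·1 + 0.1·h(position 1) + 0.25·h(position 2) + 0.2·h(position 3) + 0.25·0
h(position 2) = 0.2·1 + 0.15·h(position 1) + 0.4·h(position 2) + 0.25·h(position 3)
h(position 3) = 0.2·1 + 0.2·h(position 1) + 0.2·h(position 2) + 0.25·h(position 3) + 0.15·0
Solving: h(position 1) = 0.5598, h(position 2) = 0.7274, h(position 3) = 0.6099.
Starting from position 2, the probability is 0.7274.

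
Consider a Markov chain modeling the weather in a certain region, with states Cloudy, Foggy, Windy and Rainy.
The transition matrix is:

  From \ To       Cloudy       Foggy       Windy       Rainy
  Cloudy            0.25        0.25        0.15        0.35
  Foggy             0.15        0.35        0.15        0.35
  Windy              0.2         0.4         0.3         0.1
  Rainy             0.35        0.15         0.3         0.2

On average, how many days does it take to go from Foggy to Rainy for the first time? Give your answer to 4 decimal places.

3.2692

Let t(s) be the expected number of days to first reach Rainy from state s, with t(Rainy) = 0. Conditioning on the first day:
t(Cloudy) = 1 + 0.25·t(Cloudy) + 0.25·t(Foggy) + 0.15·t(Windy)
t(Foggy) = 1 + 0.15·t(Cloudy) + 0.35·t(Foggy) + 0.15·t(Windy)
t(Windy) = 1 + 0.2·t(Cloudy) + 0.4·t(Foggy) + 0.3·t(Windy)
Solving: t(Cloudy) = 3.2692, t(Foggy) = 3.2692, t(Windy) = 4.2308.
Expected days from Foggy to Rainy: 3.2692.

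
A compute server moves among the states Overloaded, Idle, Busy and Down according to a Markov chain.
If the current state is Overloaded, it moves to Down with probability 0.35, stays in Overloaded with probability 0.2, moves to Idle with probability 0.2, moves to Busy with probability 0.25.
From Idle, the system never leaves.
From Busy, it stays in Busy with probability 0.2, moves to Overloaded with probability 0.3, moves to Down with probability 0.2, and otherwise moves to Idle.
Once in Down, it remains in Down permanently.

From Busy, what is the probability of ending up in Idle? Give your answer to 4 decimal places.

0.5310

Let h(s) be the probability of absorption at Idle starting from transient state s. Then h(Idle) = 1 and h(Down) = 0. By first-step analysis:
h(Overloaded) = 0.2·h(Overloaded) + 0.2·1 + 0.25·h(Busy) + 0.35·0
h(Busy) = 0.3·h(Overloaded) + 0.3·1 + 0.2·h(Busy) + 0.2·0
Solving: h(Overloaded) = 0.4159, h(Busy) = 0.5310.
Starting from Busy, the probability is 0.5310.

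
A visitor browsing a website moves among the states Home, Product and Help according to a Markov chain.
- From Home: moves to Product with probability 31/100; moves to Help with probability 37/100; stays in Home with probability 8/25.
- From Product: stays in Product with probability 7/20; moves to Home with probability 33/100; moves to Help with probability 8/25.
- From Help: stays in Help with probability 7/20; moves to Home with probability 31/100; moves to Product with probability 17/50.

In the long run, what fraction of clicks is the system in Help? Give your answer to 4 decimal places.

Let the stationary distribution be π with π = πP and π_1 + π_2 + π_3 = 1.
π_1 = 0.32·π_1 + 0.33·π_2 + 0.31·π_3
π_2 = 0.31·π_1 + 0.35·π_2 + 0.34·π_3
Solving with the normalization constraint gives π = (0.3199, 0.3337, 0.3464).
So the stationary probability of Help is 0.3464.

0.3464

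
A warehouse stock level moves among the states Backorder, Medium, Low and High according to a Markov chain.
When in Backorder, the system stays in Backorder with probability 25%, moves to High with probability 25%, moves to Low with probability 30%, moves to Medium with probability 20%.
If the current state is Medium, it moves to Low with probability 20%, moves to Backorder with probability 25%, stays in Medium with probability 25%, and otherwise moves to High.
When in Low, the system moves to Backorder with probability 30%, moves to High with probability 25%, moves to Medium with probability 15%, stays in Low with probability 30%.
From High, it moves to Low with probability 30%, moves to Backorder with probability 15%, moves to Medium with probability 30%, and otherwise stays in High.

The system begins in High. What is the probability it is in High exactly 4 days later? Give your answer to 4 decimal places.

0.2612

Propagate the distribution vector 4 days from High.
After 0 days: (0.0000, 0.0000, 0.0000, 1.0000)
After 1 day: (0.1500, 0.3000, 0.3000, 0.2500)
After 2 days: (0.2400, 0.2250, 0.2700, 0.2650)
After 3 days: (0.2370, 0.2243, 0.2775, 0.2613)
After 4 days: (0.2378, 0.2235, 0.2776, 0.2612)
P(in High after 4 days) = 0.2612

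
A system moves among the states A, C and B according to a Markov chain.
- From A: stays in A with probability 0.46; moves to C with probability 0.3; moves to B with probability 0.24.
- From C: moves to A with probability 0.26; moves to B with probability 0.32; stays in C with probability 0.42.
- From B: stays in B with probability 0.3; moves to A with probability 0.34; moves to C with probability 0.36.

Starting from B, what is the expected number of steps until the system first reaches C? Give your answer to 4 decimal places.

Let t(s) be the expected number of steps to first reach C from state s, with t(C) = 0. Conditioning on the first step:
t(A) = 1 + 0.46·t(A) + 0.24·t(B)
t(B) = 1 + 0.34·t(A) + 0.3·t(B)
Solving: t(A) = 3.1714, t(B) = 2.9690.
Expected steps from B to C: 2.9690.

2.9690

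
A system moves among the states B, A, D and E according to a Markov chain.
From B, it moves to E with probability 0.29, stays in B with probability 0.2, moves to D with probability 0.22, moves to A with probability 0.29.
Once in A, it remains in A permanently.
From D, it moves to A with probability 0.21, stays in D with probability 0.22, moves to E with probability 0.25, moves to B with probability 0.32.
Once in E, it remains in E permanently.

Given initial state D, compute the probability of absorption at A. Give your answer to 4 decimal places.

Let h(s) be the probability of absorption at A starting from transient state s. Then h(A) = 1 and h(E) = 0. By first-step analysis:
h(B) = 0.2·h(B) + 0.29·1 + 0.22·h(D) + 0.29·0
h(D) = 0.32·h(B) + 0.21·1 + 0.22·h(D) + 0.25·0
Solving: h(B) = 0.4921, h(D) = 0.4711.
Starting from D, the probability is 0.4711.

0.4711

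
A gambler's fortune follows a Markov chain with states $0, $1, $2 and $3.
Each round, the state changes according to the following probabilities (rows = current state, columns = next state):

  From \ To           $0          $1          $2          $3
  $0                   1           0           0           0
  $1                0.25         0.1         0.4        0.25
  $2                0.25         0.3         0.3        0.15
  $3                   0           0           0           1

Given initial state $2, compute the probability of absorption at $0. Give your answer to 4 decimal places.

0.5882

Let h(s) be the probability of absorption at $0 starting from transient state s. Then h($0) = 1 and h($3) = 0. By first-step analysis:
h($1) = 0.25·1 + 0.1·h($1) + 0.4·h($2) + 0.25·0
h($2) = 0.25·1 + 0.3·h($1) + 0.3·h($2) + 0.15·0
Solving: h($1) = 0.5392, h($2) = 0.5882.
Starting from $2, the probability is 0.5882.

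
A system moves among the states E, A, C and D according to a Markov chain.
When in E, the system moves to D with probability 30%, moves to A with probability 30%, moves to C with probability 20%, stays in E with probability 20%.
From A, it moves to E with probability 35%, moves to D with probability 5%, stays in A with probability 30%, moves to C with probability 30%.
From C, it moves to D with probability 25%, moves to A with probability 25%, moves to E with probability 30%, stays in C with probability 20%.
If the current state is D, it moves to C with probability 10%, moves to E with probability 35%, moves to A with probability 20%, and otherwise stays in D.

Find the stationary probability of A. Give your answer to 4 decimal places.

Let the stationary distribution be π with π = πP and π_1 + π_2 + π_3 + π_4 = 1.
π_1 = 0.2·π_1 + 0.35·π_2 + 0.3·π_3 + 0.35·π_4
π_2 = 0.3·π_1 + 0.3·π_2 + 0.25·π_3 + 0.2·π_4
π_3 = 0.2·π_1 + 0.3·π_2 + 0.2·π_3 + 0.1·π_4
Solving with the normalization constraint gives π = (0.2955, 0.2663, 0.2031, 0.2350).
So the stationary probability of A is 0.2663.

0.2663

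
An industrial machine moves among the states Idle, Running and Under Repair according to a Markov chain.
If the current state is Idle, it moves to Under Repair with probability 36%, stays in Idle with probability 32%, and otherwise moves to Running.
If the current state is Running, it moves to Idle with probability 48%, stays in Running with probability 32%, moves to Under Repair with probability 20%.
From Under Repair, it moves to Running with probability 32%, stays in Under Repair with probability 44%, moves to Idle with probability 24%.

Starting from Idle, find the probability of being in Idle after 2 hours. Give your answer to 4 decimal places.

0.3424

Sum over the intermediate state after 1 hour:
P = P(Idle→Idle)·P(Idle→Idle) + P(Idle→Running)·P(Running→Idle) + P(Idle→Under Repair)·P(Under Repair→Idle)
  = 0.32×0.32 + 0.32×0.48 + 0.36×0.24
  = 0.1024 + 0.1536 + 0.0864 = 0.3424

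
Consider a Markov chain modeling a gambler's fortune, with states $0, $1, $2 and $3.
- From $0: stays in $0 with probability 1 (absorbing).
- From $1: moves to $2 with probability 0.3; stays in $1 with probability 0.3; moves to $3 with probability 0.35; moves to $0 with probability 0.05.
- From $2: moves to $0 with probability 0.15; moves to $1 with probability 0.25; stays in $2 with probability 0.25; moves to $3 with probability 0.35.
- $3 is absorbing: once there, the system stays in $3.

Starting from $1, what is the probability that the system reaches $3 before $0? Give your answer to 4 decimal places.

Let h(s) be the probability of absorption at $3 starting from transient state s. Then h($3) = 1 and h($0) = 0. By first-step analysis:
h($1) = 0.05·0 + 0.3·h($1) + 0.3·h($2) + 0.35·1
h($2) = 0.15·0 + 0.25·h($1) + 0.25·h($2) + 0.35·1
Solving: h($1) = 0.8167, h($2) = 0.7389.
Starting from $1, the probability is 0.8167.

0.8167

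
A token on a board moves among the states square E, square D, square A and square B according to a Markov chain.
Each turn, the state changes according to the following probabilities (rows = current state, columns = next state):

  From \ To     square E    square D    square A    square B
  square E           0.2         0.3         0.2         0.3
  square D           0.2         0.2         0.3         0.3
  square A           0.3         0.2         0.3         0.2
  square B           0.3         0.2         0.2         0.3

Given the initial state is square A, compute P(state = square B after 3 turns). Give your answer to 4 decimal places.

0.2750

Propagate the distribution vector 3 turns from square A.
After 0 turns: (0.0000, 0.0000, 1.0000, 0.0000)
After 1 turn: (0.3000, 0.2000, 0.3000, 0.2000)
After 2 turns: (0.2500, 0.2300, 0.2500, 0.2700)
After 3 turns: (0.2520, 0.2250, 0.2480, 0.2750)
P(in square B after 3 turns) = 0.2750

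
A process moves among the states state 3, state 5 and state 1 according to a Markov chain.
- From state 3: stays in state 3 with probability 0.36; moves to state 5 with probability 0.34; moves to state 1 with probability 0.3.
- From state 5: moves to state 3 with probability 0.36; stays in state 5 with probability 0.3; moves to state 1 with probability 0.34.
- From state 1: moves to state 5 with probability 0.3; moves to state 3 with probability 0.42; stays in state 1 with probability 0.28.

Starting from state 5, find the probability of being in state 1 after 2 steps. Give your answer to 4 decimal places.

Sum over the intermediate state after 1 step:
P = P(state 5→state 3)·P(state 3→state 1) + P(state 5→state 5)·P(state 5→state 1) + P(state 5→state 1)·P(state 1→state 1)
  = 0.36×0.3 + 0.3×0.34 + 0.34×0.28
  = 0.1080 + 0.1020 + 0.0952 = 0.3052

0.3052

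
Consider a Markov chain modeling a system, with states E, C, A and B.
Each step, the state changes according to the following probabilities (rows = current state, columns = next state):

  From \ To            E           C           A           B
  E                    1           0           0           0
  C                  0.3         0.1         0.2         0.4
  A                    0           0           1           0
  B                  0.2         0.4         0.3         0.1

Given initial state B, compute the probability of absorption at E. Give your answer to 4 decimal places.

Let h(s) be the probability of absorption at E starting from transient state s. Then h(E) = 1 and h(A) = 0. By first-step analysis:
h(C) = 0.3·1 + 0.1·h(C) + 0.2·0 + 0.4·h(B)
h(B) = 0.2·1 + 0.4·h(C) + 0.3·0 + 0.1·h(B)
Solving: h(C) = 0.5385, h(B) = 0.4615.
Starting from B, the probability is 0.4615.

0.4615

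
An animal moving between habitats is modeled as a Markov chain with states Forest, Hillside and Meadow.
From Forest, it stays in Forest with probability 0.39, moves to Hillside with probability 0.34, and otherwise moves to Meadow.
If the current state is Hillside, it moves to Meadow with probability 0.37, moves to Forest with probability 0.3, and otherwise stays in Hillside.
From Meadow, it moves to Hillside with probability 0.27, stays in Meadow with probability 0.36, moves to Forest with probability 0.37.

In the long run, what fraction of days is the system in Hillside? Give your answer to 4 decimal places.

Let the stationary distribution be π with π = πP and π_1 + π_2 + π_3 = 1.
π_1 = 0.39·π_1 + 0.3·π_2 + 0.37·π_3
π_2 = 0.34·π_1 + 0.33·π_2 + 0.27·π_3
Solving with the normalization constraint gives π = (0.3551, 0.3137, 0.3312).
So the stationary probability of Hillside is 0.3137.

0.3137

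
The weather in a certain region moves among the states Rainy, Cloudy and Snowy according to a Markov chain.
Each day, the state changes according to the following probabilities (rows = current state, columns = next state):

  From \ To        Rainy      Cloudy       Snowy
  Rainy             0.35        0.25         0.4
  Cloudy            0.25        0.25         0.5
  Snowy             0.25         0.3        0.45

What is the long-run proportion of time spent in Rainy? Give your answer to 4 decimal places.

Let the stationary distribution be π with π = πP and π_1 + π_2 + π_3 = 1.
π_1 = 0.35·π_1 + 0.25·π_2 + 0.25·π_3
π_2 = 0.25·π_1 + 0.25·π_2 + 0.3·π_3
Solving with the normalization constraint gives π = (0.2778, 0.2725, 0.4497).
So the stationary probability of Rainy is 0.2778.

0.2778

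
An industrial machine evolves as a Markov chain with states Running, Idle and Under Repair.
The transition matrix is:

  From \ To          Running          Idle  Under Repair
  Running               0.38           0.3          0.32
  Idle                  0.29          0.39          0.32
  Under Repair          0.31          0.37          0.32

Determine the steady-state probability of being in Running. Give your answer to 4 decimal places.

0.3257

Let the stationary distribution be π with π = πP and π_1 + π_2 + π_3 = 1.
π_1 = 0.38·π_1 + 0.29·π_2 + 0.31·π_3
π_2 = 0.3·π_1 + 0.39·π_2 + 0.37·π_3
Solving with the normalization constraint gives π = (0.3257, 0.3543, 0.3200).
So the stationary probability of Running is 0.3257.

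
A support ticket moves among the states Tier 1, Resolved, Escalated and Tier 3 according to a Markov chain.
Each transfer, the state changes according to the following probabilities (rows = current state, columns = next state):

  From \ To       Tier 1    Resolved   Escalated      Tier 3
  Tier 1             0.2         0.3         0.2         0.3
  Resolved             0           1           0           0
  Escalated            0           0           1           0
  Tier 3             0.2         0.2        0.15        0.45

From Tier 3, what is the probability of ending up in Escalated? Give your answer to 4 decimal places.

0.4211

Let h(s) be the probability of absorption at Escalated starting from transient state s. Then h(Escalated) = 1 and h(Resolved) = 0. By first-step analysis:
h(Tier 1) = 0.2·h(Tier 1) + 0.3·0 + 0.2·1 + 0.3·h(Tier 3)
h(Tier 3) = 0.2·h(Tier 1) + 0.2·0 + 0.15·1 + 0.45·h(Tier 3)
Solving: h(Tier 1) = 0.4079, h(Tier 3) = 0.4211.
Starting from Tier 3, the probability is 0.4211.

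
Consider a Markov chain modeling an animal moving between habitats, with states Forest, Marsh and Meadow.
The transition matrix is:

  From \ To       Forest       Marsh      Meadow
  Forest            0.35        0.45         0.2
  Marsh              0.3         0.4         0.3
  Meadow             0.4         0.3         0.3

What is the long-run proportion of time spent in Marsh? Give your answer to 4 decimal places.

0.3906

Let the stationary distribution be π with π = πP and π_1 + π_2 + π_3 = 1.
π_1 = 0.35·π_1 + 0.3·π_2 + 0.4·π_3
π_2 = 0.45·π_1 + 0.4·π_2 + 0.3·π_3
Solving with the normalization constraint gives π = (0.3438, 0.3906, 0.2656).
So the stationary probability of Marsh is 0.3906.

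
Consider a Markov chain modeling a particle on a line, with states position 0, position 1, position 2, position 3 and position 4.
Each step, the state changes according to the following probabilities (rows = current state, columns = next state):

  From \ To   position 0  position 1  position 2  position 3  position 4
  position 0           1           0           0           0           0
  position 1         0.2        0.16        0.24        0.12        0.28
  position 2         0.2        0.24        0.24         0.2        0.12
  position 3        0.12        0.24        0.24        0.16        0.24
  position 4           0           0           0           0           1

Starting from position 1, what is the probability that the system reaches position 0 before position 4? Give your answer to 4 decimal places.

0.4441

Let h(s) be the probability of absorption at position 0 starting from transient state s. Then h(position 0) = 1 and h(position 4) = 0. By first-step analysis:
h(position 1) = 0.2·1 + 0.16·h(position 1) + 0.24·h(position 2) + 0.12·h(position 3) + 0.28·0
h(position 2) = 0.2·1 + 0.24·h(position 1) + 0.24·h(position 2) + 0.2·h(position 3) + 0.12·0
h(position 3) = 0.12·1 + 0.24·h(position 1) + 0.24·h(position 2) + 0.16·h(position 3) + 0.24·0
Solving: h(position 1) = 0.4441, h(position 2) = 0.5130, h(position 3) = 0.4163.
Starting from position 1, the probability is 0.4441.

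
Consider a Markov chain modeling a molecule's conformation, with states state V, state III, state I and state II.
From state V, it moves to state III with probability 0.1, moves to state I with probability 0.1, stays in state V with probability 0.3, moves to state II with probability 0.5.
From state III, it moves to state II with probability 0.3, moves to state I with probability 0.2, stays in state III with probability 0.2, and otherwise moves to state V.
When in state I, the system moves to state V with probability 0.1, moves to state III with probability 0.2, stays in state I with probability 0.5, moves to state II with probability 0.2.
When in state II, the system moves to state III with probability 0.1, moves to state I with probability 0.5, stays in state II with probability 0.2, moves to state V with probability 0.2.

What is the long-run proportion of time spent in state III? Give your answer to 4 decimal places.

0.1528

Let the stationary distribution be π with π = πP and π_1 + π_2 + π_3 + π_4 = 1.
π_1 = 0.3·π_1 + 0.3·π_2 + 0.1·π_3 + 0.2·π_4
π_2 = 0.1·π_1 + 0.2·π_2 + 0.2·π_3 + 0.1·π_4
π_3 = 0.1·π_1 + 0.2·π_2 + 0.5·π_3 + 0.5·π_4
Solving with the normalization constraint gives π = (0.1975, 0.1528, 0.3752, 0.2745).
So the stationary probability of state III is 0.1528.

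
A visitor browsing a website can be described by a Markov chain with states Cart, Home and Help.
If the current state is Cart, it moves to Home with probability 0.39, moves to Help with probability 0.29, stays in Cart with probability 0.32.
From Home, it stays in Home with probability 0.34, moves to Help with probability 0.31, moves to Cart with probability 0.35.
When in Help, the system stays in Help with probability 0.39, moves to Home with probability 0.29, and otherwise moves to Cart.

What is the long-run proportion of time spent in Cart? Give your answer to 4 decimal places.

0.3302

Let the stationary distribution be π with π = πP and π_1 + π_2 + π_3 = 1.
π_1 = 0.32·π_1 + 0.35·π_2 + 0.32·π_3
π_2 = 0.39·π_1 + 0.34·π_2 + 0.29·π_3
Solving with the normalization constraint gives π = (0.3302, 0.3400, 0.3298).
So the stationary probability of Cart is 0.3302.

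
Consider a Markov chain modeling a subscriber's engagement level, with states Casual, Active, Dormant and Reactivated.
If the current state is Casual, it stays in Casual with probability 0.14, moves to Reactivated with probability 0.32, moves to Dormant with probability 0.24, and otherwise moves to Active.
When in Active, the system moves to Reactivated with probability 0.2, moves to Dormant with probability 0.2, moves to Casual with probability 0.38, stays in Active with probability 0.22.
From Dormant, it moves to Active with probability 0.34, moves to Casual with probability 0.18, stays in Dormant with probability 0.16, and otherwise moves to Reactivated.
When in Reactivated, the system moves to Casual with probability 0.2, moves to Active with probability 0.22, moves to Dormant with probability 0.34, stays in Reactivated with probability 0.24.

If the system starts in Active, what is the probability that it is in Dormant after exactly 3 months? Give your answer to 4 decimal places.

0.2380

Propagate the distribution vector 3 months from Active.
After 0 months: (0.0000, 1.0000, 0.0000, 0.0000)
After 1 month: (0.3800, 0.2200, 0.2000, 0.2000)
After 2 months: (0.2128, 0.2744, 0.2352, 0.2776)
After 3 months: (0.2319, 0.2652, 0.2380, 0.2649)
P(in Dormant after 3 months) = 0.2380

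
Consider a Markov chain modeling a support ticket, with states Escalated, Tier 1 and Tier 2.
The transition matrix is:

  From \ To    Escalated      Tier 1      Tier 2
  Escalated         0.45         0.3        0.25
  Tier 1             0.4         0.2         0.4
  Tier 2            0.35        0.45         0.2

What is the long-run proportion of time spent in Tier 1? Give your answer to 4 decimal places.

Let the stationary distribution be π with π = πP and π_1 + π_2 + π_3 = 1.
π_1 = 0.45·π_1 + 0.4·π_2 + 0.35·π_3
π_2 = 0.3·π_1 + 0.2·π_2 + 0.45·π_3
Solving with the normalization constraint gives π = (0.4062, 0.3113, 0.2826).
So the stationary probability of Tier 1 is 0.3113.

0.3113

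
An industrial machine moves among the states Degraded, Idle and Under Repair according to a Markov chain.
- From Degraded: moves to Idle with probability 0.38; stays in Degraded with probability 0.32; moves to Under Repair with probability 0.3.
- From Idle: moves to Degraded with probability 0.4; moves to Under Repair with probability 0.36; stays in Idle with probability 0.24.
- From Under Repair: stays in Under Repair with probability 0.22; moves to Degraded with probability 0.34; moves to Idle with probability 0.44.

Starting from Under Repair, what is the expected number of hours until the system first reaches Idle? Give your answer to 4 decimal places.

2.3810

Let t(s) be the expected number of hours to first reach Idle from state s, with t(Idle) = 0. Conditioning on the first hour:
t(Degraded) = 1 + 0.32·t(Degraded) + 0.3·t(Under Repair)
t(Under Repair) = 1 + 0.34·t(Degraded) + 0.22·t(Under Repair)
Solving: t(Degraded) = 2.5210, t(Under Repair) = 2.3810.
Expected hours from Under Repair to Idle: 2.3810.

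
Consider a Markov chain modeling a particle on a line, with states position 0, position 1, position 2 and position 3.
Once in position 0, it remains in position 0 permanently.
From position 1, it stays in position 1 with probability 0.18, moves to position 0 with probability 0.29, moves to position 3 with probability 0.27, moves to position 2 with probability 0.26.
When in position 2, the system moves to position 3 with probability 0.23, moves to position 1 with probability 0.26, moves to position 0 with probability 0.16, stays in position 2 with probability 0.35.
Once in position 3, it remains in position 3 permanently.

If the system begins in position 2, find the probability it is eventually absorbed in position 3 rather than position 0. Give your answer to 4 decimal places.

Let h(s) be the probability of absorption at position 3 starting from transient state s. Then h(position 3) = 1 and h(position 0) = 0. By first-step analysis:
h(position 1) = 0.29·0 + 0.18·h(position 1) + 0.26·h(position 2) + 0.27·1
h(position 2) = 0.16·0 + 0.26·h(position 1) + 0.35·h(position 2) + 0.23·1
Solving: h(position 1) = 0.5056, h(position 2) = 0.5561.
Starting from position 2, the probability is 0.5561.

0.5561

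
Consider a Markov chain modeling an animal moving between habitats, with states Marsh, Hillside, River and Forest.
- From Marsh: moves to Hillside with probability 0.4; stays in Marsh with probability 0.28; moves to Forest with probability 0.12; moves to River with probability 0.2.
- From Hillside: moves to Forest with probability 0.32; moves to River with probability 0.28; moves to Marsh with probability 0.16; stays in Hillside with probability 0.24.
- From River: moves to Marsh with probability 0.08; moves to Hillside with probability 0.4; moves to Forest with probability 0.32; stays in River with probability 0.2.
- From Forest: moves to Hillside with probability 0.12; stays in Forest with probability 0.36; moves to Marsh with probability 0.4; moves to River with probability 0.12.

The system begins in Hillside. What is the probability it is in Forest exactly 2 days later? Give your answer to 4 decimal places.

Propagate the distribution vector 2 days from Hillside.
After 0 days: (0.0000, 1.0000, 0.0000, 0.0000)
After 1 day: (0.1600, 0.2400, 0.2800, 0.3200)
After 2 days: (0.2336, 0.2720, 0.1936, 0.3008)
P(in Forest after 2 days) = 0.3008

0.3008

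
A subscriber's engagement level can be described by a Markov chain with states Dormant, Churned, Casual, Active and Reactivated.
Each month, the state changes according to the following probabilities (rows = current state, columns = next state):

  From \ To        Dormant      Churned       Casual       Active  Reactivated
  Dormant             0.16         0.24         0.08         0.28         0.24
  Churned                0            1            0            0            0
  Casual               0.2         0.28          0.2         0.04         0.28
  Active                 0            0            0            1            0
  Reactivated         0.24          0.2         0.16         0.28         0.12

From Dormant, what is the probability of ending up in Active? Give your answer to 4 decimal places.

0.5181

Let h(s) be the probability of absorption at Active starting from transient state s. Then h(Active) = 1 and h(Churned) = 0. By first-step analysis:
h(Dormant) = 0.16·h(Dormant) + 0.24·0 + 0.08·h(Casual) + 0.28·1 + 0.24·h(Reactivated)
h(Casual) = 0.2·h(Dormant) + 0.28·0 + 0.2·h(Casual) + 0.04·1 + 0.28·h(Reactivated)
h(Reactivated) = 0.24·h(Dormant) + 0.2·0 + 0.16·h(Casual) + 0.28·1 + 0.12·h(Reactivated)
Solving: h(Dormant) = 0.5181, h(Casual) = 0.3635, h(Reactivated) = 0.5256.
Starting from Dormant, the probability is 0.5181.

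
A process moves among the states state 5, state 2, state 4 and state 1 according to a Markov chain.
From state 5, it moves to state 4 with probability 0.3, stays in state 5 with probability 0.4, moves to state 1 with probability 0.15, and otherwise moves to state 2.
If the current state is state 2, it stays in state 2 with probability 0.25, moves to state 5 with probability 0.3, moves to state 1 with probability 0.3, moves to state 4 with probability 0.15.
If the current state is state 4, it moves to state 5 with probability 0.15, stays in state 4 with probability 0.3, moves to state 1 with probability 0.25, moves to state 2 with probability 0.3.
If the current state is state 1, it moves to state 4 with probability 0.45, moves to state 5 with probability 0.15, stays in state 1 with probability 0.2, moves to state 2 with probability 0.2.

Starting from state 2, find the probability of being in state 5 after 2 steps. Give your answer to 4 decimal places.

0.2625

Propagate the distribution vector 2 steps from state 2.
After 0 steps: (0.0000, 1.0000, 0.0000, 0.0000)
After 1 step: (0.3000, 0.2500, 0.1500, 0.3000)
After 2 steps: (0.2625, 0.2125, 0.3075, 0.2175)
P(in state 5 after 2 steps) = 0.2625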